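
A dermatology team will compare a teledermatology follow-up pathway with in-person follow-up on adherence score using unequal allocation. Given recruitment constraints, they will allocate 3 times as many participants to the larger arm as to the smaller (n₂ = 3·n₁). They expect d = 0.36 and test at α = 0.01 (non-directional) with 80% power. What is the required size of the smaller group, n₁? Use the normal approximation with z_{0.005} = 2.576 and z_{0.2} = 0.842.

n₁ = 121

With allocation ratio k = n₂/n₁ = 3, Var(x̄₁−x̄₂) = σ²(1/n₁ + 1/(k·n₁)) = σ²·(k+1)/(k·n₁).
So n₁ = (1 + 1/k)·((z_{α/2} + z_β)/d)² = 1.333 × (3.418/0.36)².
n₁ = 1.333 × 90.14 = 120.2.
Round up: n₁ = 121, giving n₂ = 3 × 121 = 363.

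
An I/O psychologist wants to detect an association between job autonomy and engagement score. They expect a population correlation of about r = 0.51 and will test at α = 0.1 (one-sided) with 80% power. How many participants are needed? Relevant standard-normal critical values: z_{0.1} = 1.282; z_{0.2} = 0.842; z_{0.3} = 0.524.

Fisher's z: C = ½·ln((1+r)/(1−r)) = ½·ln(3.0816) = 0.5627.
n = ((z_{α} + z_β)/C)² + 3.
(1.282 + 0.842) / 0.5627 = 2.124 / 0.5627 = 3.775.
n = 3.775² + 3 = 14.25 + 3 = 17.2.
Round up.

n = 18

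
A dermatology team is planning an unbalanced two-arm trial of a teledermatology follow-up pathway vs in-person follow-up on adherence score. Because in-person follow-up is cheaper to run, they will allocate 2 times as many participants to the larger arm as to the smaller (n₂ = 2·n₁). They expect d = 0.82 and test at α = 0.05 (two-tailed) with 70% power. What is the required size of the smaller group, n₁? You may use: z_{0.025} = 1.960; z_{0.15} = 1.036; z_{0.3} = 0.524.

n₁ = 14

With allocation ratio k = n₂/n₁ = 2, Var(x̄₁−x̄₂) = σ²(1/n₁ + 1/(k·n₁)) = σ²·(k+1)/(k·n₁).
So n₁ = (1 + 1/k)·((z_{α/2} + z_β)/d)² = 1.500 × (2.484/0.82)².
n₁ = 1.500 × 9.18 = 13.8.
Round up: n₁ = 14, giving n₂ = 2 × 14 = 28.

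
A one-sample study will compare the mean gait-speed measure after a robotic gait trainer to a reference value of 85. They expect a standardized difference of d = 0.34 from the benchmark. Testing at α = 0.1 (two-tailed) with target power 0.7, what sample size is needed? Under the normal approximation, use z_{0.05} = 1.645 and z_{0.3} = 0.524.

For a one-sample test: n = ((z_{α/2} + z_β) / d)².
z_{α/2} + z_β = 1.645 + 0.524 = 2.169.
n = (2.169 / 0.34)² = 6.379² = 40.70.
Round up.

n = 41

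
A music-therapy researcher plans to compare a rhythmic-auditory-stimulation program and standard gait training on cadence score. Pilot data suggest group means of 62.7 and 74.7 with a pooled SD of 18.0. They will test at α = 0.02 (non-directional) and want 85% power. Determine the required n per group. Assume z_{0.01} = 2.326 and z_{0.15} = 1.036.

Cohen's d = |M₁ − M₂| / SD_pooled = |62.7 − 74.7| / 18.0 = 12.0 / 18.0 = 0.667.
For two independent groups with equal n: n = 2·((z_{α/2} + z_β) / d)².
z_{α/2} + z_β = 2.326 + 1.036 = 3.362.
n = 2 × (3.362 / 0.667)² = 2 × 5.040² = 2 × 25.41 = 50.8.
Round up to the next whole participant.

n = 51 per group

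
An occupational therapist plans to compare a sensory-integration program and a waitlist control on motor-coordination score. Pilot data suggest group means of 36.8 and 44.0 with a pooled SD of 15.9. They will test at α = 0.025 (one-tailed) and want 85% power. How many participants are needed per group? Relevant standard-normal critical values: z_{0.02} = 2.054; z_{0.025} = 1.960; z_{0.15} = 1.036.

n = 88 per group

Cohen's d = |M₁ − M₂| / SD_pooled = |36.8 − 44.0| / 15.9 = 7.2 / 15.9 = 0.453.
For two independent groups with equal n: n = 2·((z_{α} + z_β) / d)².
z_{α} + z_β = 1.960 + 1.036 = 2.996.
n = 2 × (2.996 / 0.453)² = 2 × 6.614² = 2 × 43.74 = 87.5.
Round up to the next whole participant.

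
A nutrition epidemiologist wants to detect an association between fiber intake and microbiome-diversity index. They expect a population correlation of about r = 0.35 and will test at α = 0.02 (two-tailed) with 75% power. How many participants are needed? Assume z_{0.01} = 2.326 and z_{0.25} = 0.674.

n = 71

Fisher's z: C = ½·ln((1+r)/(1−r)) = ½·ln(2.0769) = 0.3654.
n = ((z_{α/2} + z_β)/C)² + 3.
(2.326 + 0.674) / 0.3654 = 3.000 / 0.3654 = 8.210.
n = 8.210² + 3 = 67.41 + 3 = 70.4.
Round up.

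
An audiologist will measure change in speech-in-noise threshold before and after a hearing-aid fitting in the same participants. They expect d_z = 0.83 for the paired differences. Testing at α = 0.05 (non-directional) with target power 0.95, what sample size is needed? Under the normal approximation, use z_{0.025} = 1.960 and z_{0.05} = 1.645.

For a paired (one-sample on differences) test: n = ((z_{α/2} + z_β) / d)².
z_{α/2} + z_β = 1.960 + 1.645 = 3.605.
n = (3.605 / 0.83)² = 4.343² = 18.86.
Round up.

n = 19 pairs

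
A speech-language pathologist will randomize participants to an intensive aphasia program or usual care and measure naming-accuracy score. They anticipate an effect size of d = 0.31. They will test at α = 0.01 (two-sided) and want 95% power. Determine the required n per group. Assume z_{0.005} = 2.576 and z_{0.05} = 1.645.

n = 371 per group

For two independent groups with equal n: n = 2·((z_{α/2} + z_β) / d)².
z_{α/2} + z_β = 2.576 + 1.645 = 4.221.
n = 2 × (4.221 / 0.31)² = 2 × 13.616² = 2 × 185.40 = 370.8.
Round up to the next whole participant.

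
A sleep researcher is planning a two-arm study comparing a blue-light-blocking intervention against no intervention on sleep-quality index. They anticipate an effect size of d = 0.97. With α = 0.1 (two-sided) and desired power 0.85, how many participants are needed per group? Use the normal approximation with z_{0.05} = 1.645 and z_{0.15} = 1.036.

n = 16 per group

For two independent groups with equal n: n = 2·((z_{α/2} + z_β) / d)².
z_{α/2} + z_β = 1.645 + 1.036 = 2.681.
n = 2 × (2.681 / 0.97)² = 2 × 2.764² = 2 × 7.64 = 15.3.
Round up to the next whole participant.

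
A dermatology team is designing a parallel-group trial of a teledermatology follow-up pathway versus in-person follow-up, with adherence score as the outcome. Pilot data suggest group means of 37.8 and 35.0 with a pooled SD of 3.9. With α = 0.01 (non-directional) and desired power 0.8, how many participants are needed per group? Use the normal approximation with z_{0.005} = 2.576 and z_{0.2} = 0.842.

n = 46 per group

Cohen's d = |M₁ − M₂| / SD_pooled = |37.8 − 35.0| / 3.9 = 2.8 / 3.9 = 0.718.
For two independent groups with equal n: n = 2·((z_{α/2} + z_β) / d)².
z_{α/2} + z_β = 2.576 + 0.842 = 3.418.
n = 2 × (3.418 / 0.718)² = 2 × 4.760² = 2 × 22.66 = 45.3.
Round up to the next whole participant.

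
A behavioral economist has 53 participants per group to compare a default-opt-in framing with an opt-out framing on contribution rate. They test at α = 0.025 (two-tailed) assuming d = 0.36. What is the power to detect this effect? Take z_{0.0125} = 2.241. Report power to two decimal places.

For two equal groups, power = Φ(d·√(n/2) − z_{α/2}).
d·√(n/2) = 0.36 × √(53/2) = 0.36 × 5.148 = 1.853.
z_β = 1.853 − 2.241 = -0.388.
Power = Φ(-0.388) = 0.349.

power ≈ 0.35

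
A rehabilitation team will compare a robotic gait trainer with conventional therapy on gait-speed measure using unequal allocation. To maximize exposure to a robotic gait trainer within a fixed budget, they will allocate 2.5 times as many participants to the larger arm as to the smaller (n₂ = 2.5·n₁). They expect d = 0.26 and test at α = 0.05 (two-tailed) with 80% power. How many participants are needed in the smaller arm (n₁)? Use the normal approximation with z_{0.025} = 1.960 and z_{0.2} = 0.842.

With allocation ratio k = n₂/n₁ = 2.5, Var(x̄₁−x̄₂) = σ²(1/n₁ + 1/(k·n₁)) = σ²·(k+1)/(k·n₁).
So n₁ = (1 + 1/k)·((z_{α/2} + z_β)/d)² = 1.400 × (2.802/0.26)².
n₁ = 1.400 × 116.14 = 162.6.
Round up: n₁ = 163, giving n₂ = ⌈2.5 × 163⌉ = ⌈407.5⌉ = 408.

n₁ = 163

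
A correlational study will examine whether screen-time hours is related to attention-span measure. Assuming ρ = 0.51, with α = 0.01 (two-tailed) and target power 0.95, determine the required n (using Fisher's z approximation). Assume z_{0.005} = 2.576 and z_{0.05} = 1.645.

n = 60

Fisher's z: C = ½·ln((1+r)/(1−r)) = ½·ln(3.0816) = 0.5627.
n = ((z_{α/2} + z_β)/C)² + 3.
(2.576 + 1.645) / 0.5627 = 4.221 / 0.5627 = 7.501.
n = 7.501² + 3 = 56.27 + 3 = 59.3.
Round up.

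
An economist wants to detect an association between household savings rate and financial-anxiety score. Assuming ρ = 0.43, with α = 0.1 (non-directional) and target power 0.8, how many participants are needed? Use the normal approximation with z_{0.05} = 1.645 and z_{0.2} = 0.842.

n = 33

Fisher's z: C = ½·ln((1+r)/(1−r)) = ½·ln(2.5088) = 0.4599.
n = ((z_{α/2} + z_β)/C)² + 3.
(1.645 + 0.842) / 0.4599 = 2.487 / 0.4599 = 5.408.
n = 5.408² + 3 = 29.24 + 3 = 32.2.
Round up.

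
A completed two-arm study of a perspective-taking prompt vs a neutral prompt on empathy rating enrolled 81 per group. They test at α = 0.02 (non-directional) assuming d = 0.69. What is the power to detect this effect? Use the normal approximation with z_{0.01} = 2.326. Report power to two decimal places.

For two equal groups, power = Φ(d·√(n/2) − z_{α/2}).
d·√(n/2) = 0.69 × √(81/2) = 0.69 × 6.364 = 4.391.
z_β = 4.391 − 2.326 = 2.065.
Power = Φ(2.065) = 0.981.

power ≈ 0.98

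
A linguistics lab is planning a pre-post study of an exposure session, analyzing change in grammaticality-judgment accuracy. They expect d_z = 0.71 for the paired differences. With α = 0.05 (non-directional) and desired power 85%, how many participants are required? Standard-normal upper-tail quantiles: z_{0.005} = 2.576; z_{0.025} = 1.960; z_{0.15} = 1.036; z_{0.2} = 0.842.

n = 18 pairs

For a paired (one-sample on differences) test: n = ((z_{α/2} + z_β) / d)².
z_{α/2} + z_β = 1.960 + 1.036 = 2.996.
n = (2.996 / 0.71)² = 4.220² = 17.81.
Round up.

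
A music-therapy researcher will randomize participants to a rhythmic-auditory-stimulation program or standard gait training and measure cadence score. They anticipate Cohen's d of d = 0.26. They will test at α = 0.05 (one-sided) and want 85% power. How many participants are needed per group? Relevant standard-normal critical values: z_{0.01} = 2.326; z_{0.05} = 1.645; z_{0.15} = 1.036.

n = 213 per group

For two independent groups with equal n: n = 2·((z_{α} + z_β) / d)².
z_{α} + z_β = 1.645 + 1.036 = 2.681.
n = 2 × (2.681 / 0.26)² = 2 × 10.312² = 2 × 106.33 = 212.7.
Round up to the next whole participant.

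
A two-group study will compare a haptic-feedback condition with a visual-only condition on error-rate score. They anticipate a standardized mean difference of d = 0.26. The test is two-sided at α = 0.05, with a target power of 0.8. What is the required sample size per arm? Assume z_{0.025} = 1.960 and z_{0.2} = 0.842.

n = 233 per group

For two independent groups with equal n: n = 2·((z_{α/2} + z_β) / d)².
z_{α/2} + z_β = 1.960 + 0.842 = 2.802.
n = 2 × (2.802 / 0.26)² = 2 × 10.777² = 2 × 116.14 = 232.3.
Round up to the next whole participant.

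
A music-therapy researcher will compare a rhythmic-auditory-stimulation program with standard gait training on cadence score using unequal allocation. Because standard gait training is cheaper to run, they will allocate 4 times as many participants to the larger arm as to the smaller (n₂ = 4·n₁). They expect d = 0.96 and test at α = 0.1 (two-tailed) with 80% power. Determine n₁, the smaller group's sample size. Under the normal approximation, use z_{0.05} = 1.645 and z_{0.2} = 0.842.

n₁ = 9

With allocation ratio k = n₂/n₁ = 4, Var(x̄₁−x̄₂) = σ²(1/n₁ + 1/(k·n₁)) = σ²·(k+1)/(k·n₁).
So n₁ = (1 + 1/k)·((z_{α/2} + z_β)/d)² = 1.250 × (2.487/0.96)².
n₁ = 1.250 × 6.71 = 8.4.
Round up: n₁ = 9, giving n₂ = 4 × 9 = 36.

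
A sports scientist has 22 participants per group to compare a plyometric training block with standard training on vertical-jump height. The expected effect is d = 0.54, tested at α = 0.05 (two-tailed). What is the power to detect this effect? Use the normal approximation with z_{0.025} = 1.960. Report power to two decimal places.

For two equal groups, power = Φ(d·√(n/2) − z_{α/2}).
d·√(n/2) = 0.54 × √(22/2) = 0.54 × 3.317 = 1.791.
z_β = 1.791 − 1.960 = -0.169.
Power = Φ(-0.169) = 0.433.

power ≈ 0.43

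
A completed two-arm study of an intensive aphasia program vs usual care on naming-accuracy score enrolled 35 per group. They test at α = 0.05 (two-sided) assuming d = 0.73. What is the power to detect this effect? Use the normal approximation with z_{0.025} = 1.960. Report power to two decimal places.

power ≈ 0.86

For two equal groups, power = Φ(d·√(n/2) − z_{α/2}).
d·√(n/2) = 0.73 × √(35/2) = 0.73 × 4.183 = 3.054.
z_β = 3.054 − 1.960 = 1.094.
Power = Φ(1.094) = 0.863.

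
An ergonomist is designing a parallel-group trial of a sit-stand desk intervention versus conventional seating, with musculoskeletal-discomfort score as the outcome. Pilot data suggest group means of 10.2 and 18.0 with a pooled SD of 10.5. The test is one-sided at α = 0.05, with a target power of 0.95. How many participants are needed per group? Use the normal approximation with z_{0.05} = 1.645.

n = 40 per group

Cohen's d = |M₁ − M₂| / SD_pooled = |10.2 − 18.0| / 10.5 = 7.8 / 10.5 = 0.743.
For two independent groups with equal n: n = 2·((z_{α} + z_β) / d)².
z_{α} + z_β = 1.645 + 1.645 = 3.290.
n = 2 × (3.290 / 0.743)² = 2 × 4.428² = 2 × 19.61 = 39.2.
Round up to the next whole participant.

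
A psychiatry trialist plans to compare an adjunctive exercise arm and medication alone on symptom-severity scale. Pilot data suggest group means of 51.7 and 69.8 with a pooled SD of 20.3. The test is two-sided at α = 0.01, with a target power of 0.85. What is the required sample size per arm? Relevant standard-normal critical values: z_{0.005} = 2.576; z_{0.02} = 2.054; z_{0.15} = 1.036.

n = 33 per group

Cohen's d = |M₁ − M₂| / SD_pooled = |51.7 − 69.8| / 20.3 = 18.1 / 20.3 = 0.892.
For two independent groups with equal n: n = 2·((z_{α/2} + z_β) / d)².
z_{α/2} + z_β = 2.576 + 1.036 = 3.612.
n = 2 × (3.612 / 0.892)² = 2 × 4.049² = 2 × 16.40 = 32.8.
Round up to the next whole participant.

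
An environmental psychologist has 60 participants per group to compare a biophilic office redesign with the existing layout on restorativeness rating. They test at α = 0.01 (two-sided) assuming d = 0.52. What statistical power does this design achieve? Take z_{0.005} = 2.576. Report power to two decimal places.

For two equal groups, power = Φ(d·√(n/2) − z_{α/2}).
d·√(n/2) = 0.52 × √(60/2) = 0.52 × 5.477 = 2.848.
z_β = 2.848 − 2.576 = 0.272.
Power = Φ(0.272) = 0.607.

power ≈ 0.61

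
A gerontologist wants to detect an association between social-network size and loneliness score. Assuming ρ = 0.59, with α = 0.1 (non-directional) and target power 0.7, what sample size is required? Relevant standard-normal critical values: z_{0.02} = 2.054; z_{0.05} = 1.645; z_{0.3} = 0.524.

n = 14

Fisher's z: C = ½·ln((1+r)/(1−r)) = ½·ln(3.8780) = 0.6777.
n = ((z_{α/2} + z_β)/C)² + 3.
(1.645 + 0.524) / 0.6777 = 2.169 / 0.6777 = 3.201.
n = 3.201² + 3 = 10.24 + 3 = 13.2.
Round up.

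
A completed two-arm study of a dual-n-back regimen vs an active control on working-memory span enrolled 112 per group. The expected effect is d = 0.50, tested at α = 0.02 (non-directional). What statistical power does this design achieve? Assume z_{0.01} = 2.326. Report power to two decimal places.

For two equal groups, power = Φ(d·√(n/2) − z_{α/2}).
d·√(n/2) = 0.50 × √(112/2) = 0.50 × 7.483 = 3.742.
z_β = 3.742 − 2.326 = 1.416.
Power = Φ(1.416) = 0.922.

power ≈ 0.92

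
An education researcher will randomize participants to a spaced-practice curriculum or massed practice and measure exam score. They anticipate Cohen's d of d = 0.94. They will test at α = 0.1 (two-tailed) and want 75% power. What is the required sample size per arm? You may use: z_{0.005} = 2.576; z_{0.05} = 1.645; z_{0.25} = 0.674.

For two independent groups with equal n: n = 2·((z_{α/2} + z_β) / d)².
z_{α/2} + z_β = 1.645 + 0.674 = 2.319.
n = 2 × (2.319 / 0.94)² = 2 × 2.467² = 2 × 6.09 = 12.2.
Round up to the next whole participant.

n = 13 per group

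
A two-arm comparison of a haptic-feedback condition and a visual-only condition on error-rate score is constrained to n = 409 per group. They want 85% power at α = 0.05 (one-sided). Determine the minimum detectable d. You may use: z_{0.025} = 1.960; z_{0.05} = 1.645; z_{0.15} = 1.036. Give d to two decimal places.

d_min ≈ 0.19

For two independent groups of n = 409 each: d_min = (z_{α} + z_β)·√(2/n).
z-sum = 1.645 + 1.036 = 2.681.
d_min = 2.681 × √(2/409) = 2.681 × 0.0699 = 0.187.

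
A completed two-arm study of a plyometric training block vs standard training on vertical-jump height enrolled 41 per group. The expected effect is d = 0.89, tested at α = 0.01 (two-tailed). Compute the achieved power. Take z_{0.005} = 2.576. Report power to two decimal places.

For two equal groups, power = Φ(d·√(n/2) − z_{α/2}).
d·√(n/2) = 0.89 × √(41/2) = 0.89 × 4.528 = 4.030.
z_β = 4.030 − 2.576 = 1.454.
Power = Φ(1.454) = 0.927.

power ≈ 0.93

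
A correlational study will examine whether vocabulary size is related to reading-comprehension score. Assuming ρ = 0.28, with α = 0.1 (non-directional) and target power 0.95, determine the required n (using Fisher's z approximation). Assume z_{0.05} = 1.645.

n = 134

Fisher's z: C = ½·ln((1+r)/(1−r)) = ½·ln(1.7778) = 0.2877.
n = ((z_{α/2} + z_β)/C)² + 3.
(1.645 + 1.645) / 0.2877 = 3.290 / 0.2877 = 11.436.
n = 11.436² + 3 = 130.77 + 3 = 133.8.
Round up.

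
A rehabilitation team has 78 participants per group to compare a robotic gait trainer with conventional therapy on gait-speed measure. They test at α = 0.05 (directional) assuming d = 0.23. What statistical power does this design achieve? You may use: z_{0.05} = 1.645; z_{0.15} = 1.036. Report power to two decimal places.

For two equal groups, power = Φ(d·√(n/2) − z_{α}).
d·√(n/2) = 0.23 × √(78/2) = 0.23 × 6.245 = 1.436.
z_β = 1.436 − 1.645 = -0.209.
Power = Φ(-0.209) = 0.417.

power ≈ 0.42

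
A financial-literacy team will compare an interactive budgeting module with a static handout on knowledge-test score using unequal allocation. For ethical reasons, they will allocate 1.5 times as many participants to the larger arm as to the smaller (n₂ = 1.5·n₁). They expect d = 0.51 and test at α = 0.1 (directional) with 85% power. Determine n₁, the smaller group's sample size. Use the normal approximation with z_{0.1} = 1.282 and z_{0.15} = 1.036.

n₁ = 35

With allocation ratio k = n₂/n₁ = 1.5, Var(x̄₁−x̄₂) = σ²(1/n₁ + 1/(k·n₁)) = σ²·(k+1)/(k·n₁).
So n₁ = (1 + 1/k)·((z_{α} + z_β)/d)² = 1.667 × (2.318/0.51)².
n₁ = 1.667 × 20.66 = 34.4.
Round up: n₁ = 35, giving n₂ = ⌈1.5 × 35⌉ = ⌈52.5⌉ = 53.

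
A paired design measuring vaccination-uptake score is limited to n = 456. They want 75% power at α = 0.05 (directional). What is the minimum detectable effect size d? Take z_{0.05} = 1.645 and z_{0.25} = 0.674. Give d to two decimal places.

For a single sample (or paired design) of n = 456: d_min = (z_{α} + z_β)/√n.
z-sum = 1.645 + 0.674 = 2.319.
d_min = 2.319 / √456 = 2.319 / 21.354 = 0.109.

d_min ≈ 0.11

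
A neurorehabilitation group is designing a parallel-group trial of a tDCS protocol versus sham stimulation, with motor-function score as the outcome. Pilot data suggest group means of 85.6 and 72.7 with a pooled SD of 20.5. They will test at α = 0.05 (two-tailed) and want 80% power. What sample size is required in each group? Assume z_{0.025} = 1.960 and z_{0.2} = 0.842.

n = 40 per group

Cohen's d = |M₁ − M₂| / SD_pooled = |85.6 − 72.7| / 20.5 = 12.9 / 20.5 = 0.629.
For two independent groups with equal n: n = 2·((z_{α/2} + z_β) / d)².
z_{α/2} + z_β = 1.960 + 0.842 = 2.802.
n = 2 × (2.802 / 0.629)² = 2 × 4.455² = 2 × 19.84 = 39.7.
Round up to the next whole participant.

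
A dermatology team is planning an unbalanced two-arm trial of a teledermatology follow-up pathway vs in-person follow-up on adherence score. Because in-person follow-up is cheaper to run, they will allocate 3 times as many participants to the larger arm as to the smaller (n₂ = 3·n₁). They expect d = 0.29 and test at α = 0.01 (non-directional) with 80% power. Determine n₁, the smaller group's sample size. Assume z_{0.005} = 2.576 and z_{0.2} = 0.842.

n₁ = 186

With allocation ratio k = n₂/n₁ = 3, Var(x̄₁−x̄₂) = σ²(1/n₁ + 1/(k·n₁)) = σ²·(k+1)/(k·n₁).
So n₁ = (1 + 1/k)·((z_{α/2} + z_β)/d)² = 1.333 × (3.418/0.29)².
n₁ = 1.333 × 138.91 = 185.2.
Round up: n₁ = 186, giving n₂ = 3 × 186 = 558.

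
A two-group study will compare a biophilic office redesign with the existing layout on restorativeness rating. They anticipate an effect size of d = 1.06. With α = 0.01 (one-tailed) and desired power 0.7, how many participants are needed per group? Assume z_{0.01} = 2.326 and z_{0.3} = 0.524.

For two independent groups with equal n: n = 2·((z_{α} + z_β) / d)².
z_{α} + z_β = 2.326 + 0.524 = 2.850.
n = 2 × (2.850 / 1.06)² = 2 × 2.689² = 2 × 7.23 = 14.5.
Round up to the next whole participant.

n = 15 per group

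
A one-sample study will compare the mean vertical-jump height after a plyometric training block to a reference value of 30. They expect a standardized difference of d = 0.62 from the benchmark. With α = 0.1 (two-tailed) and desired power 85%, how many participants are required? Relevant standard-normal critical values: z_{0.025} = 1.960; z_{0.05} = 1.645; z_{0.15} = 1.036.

n = 19

For a one-sample test: n = ((z_{α/2} + z_β) / d)².
z_{α/2} + z_β = 1.645 + 1.036 = 2.681.
n = (2.681 / 0.62)² = 4.324² = 18.70.
Round up.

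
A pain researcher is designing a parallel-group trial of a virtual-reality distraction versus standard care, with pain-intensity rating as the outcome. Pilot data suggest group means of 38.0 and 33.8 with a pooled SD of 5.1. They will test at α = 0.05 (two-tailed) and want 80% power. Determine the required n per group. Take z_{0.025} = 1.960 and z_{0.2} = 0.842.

Cohen's d = |M₁ − M₂| / SD_pooled = |38.0 − 33.8| / 5.1 = 4.2 / 5.1 = 0.824.
For two independent groups with equal n: n = 2·((z_{α/2} + z_β) / d)².
z_{α/2} + z_β = 1.960 + 0.842 = 2.802.
n = 2 × (2.802 / 0.824)² = 2 × 3.400² = 2 × 11.56 = 23.1.
Round up to the next whole participant.

n = 24 per group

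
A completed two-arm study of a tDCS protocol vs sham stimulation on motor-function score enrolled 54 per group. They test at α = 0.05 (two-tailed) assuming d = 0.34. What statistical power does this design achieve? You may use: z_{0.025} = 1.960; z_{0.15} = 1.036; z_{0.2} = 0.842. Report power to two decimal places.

power ≈ 0.42

For two equal groups, power = Φ(d·√(n/2) − z_{α/2}).
d·√(n/2) = 0.34 × √(54/2) = 0.34 × 5.196 = 1.767.
z_β = 1.767 − 1.960 = -0.193.
Power = Φ(-0.193) = 0.423.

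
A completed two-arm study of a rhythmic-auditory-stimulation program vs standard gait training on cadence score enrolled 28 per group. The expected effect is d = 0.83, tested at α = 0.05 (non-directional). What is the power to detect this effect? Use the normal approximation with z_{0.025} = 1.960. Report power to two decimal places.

For two equal groups, power = Φ(d·√(n/2) − z_{α/2}).
d·√(n/2) = 0.83 × √(28/2) = 0.83 × 3.742 = 3.106.
z_β = 3.106 − 1.960 = 1.146.
Power = Φ(1.146) = 0.874.

power ≈ 0.87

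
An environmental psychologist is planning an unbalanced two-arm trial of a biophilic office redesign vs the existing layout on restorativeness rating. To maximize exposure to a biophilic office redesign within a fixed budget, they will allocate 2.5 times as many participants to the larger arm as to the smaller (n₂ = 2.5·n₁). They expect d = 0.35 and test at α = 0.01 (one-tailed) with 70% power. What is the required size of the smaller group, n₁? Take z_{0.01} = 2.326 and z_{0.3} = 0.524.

n₁ = 93

With allocation ratio k = n₂/n₁ = 2.5, Var(x̄₁−x̄₂) = σ²(1/n₁ + 1/(k·n₁)) = σ²·(k+1)/(k·n₁).
So n₁ = (1 + 1/k)·((z_{α} + z_β)/d)² = 1.400 × (2.850/0.35)².
n₁ = 1.400 × 66.31 = 92.8.
Round up: n₁ = 93, giving n₂ = ⌈2.5 × 93⌉ = ⌈232.5⌉ = 233.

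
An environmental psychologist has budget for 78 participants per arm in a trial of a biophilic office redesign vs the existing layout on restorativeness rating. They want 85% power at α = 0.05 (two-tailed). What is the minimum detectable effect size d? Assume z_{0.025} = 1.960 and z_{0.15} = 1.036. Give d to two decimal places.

For two independent groups of n = 78 each: d_min = (z_{α/2} + z_β)·√(2/n).
z-sum = 1.960 + 1.036 = 2.996.
d_min = 2.996 × √(2/78) = 2.996 × 0.1601 = 0.480.

d_min ≈ 0.48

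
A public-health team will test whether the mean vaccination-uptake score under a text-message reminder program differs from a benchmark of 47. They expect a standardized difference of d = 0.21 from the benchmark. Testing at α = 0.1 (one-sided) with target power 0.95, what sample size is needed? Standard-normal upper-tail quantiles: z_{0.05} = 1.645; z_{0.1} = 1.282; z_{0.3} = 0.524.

n = 195

For a one-sample test: n = ((z_{α} + z_β) / d)².
z_{α} + z_β = 1.282 + 1.645 = 2.927.
n = (2.927 / 0.21)² = 13.938² = 194.27.
Round up.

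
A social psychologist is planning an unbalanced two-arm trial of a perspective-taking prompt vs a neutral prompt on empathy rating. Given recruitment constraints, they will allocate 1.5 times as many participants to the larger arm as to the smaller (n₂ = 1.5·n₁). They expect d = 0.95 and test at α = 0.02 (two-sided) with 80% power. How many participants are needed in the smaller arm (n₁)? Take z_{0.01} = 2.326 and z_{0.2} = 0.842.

With allocation ratio k = n₂/n₁ = 1.5, Var(x̄₁−x̄₂) = σ²(1/n₁ + 1/(k·n₁)) = σ²·(k+1)/(k·n₁).
So n₁ = (1 + 1/k)·((z_{α/2} + z_β)/d)² = 1.667 × (3.168/0.95)².
n₁ = 1.667 × 11.12 = 18.5.
Round up: n₁ = 19, giving n₂ = ⌈1.5 × 19⌉ = ⌈28.5⌉ = 29.

n₁ = 19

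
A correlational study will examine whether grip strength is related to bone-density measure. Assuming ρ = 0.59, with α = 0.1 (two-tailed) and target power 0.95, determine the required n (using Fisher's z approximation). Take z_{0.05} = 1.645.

n = 27

Fisher's z: C = ½·ln((1+r)/(1−r)) = ½·ln(3.8780) = 0.6777.
n = ((z_{α/2} + z_β)/C)² + 3.
(1.645 + 1.645) / 0.6777 = 3.290 / 0.6777 = 4.855.
n = 4.855² + 3 = 23.57 + 3 = 26.6.
Round up.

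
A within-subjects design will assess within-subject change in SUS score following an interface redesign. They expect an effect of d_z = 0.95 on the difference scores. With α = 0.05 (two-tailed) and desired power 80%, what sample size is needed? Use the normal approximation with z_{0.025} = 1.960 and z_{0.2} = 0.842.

For a paired (one-sample on differences) test: n = ((z_{α/2} + z_β) / d)².
z_{α/2} + z_β = 1.960 + 0.842 = 2.802.
n = (2.802 / 0.95)² = 2.949² = 8.70.
Round up.

n = 9 pairs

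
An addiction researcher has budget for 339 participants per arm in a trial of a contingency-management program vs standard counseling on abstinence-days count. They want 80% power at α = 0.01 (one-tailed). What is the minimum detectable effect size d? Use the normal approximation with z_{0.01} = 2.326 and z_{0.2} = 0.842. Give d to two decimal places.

For two independent groups of n = 339 each: d_min = (z_{α} + z_β)·√(2/n).
z-sum = 2.326 + 0.842 = 3.168.
d_min = 3.168 × √(2/339) = 3.168 × 0.0768 = 0.243.

d_min ≈ 0.24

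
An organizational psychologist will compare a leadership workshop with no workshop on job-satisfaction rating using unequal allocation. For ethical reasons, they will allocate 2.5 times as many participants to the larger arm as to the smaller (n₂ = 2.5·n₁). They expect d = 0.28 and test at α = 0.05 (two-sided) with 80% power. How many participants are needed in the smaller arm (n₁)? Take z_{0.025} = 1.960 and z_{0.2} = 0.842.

With allocation ratio k = n₂/n₁ = 2.5, Var(x̄₁−x̄₂) = σ²(1/n₁ + 1/(k·n₁)) = σ²·(k+1)/(k·n₁).
So n₁ = (1 + 1/k)·((z_{α/2} + z_β)/d)² = 1.400 × (2.802/0.28)².
n₁ = 1.400 × 100.14 = 140.2.
Round up: n₁ = 141, giving n₂ = ⌈2.5 × 141⌉ = ⌈352.5⌉ = 353.

n₁ = 141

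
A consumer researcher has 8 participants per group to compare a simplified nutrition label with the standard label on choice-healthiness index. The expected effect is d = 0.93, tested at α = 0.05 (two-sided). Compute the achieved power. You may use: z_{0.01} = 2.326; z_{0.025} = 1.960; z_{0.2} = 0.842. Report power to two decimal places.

power ≈ 0.46

For two equal groups, power = Φ(d·√(n/2) − z_{α/2}).
d·√(n/2) = 0.93 × √(8/2) = 0.93 × 2.000 = 1.860.
z_β = 1.860 − 1.960 = -0.100.
Power = Φ(-0.100) = 0.460.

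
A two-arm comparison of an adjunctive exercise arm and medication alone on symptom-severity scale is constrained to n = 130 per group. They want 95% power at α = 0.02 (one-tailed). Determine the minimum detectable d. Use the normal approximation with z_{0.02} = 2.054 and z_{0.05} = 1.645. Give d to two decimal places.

For two independent groups of n = 130 each: d_min = (z_{α} + z_β)·√(2/n).
z-sum = 2.054 + 1.645 = 3.699.
d_min = 3.699 × √(2/130) = 3.699 × 0.1240 = 0.459.

d_min ≈ 0.46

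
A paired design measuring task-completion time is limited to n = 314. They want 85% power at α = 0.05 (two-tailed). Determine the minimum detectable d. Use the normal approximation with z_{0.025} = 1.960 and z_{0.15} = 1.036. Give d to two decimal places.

For a single sample (or paired design) of n = 314: d_min = (z_{α/2} + z_β)/√n.
z-sum = 1.960 + 1.036 = 2.996.
d_min = 2.996 / √314 = 2.996 / 17.720 = 0.169.

d_min ≈ 0.17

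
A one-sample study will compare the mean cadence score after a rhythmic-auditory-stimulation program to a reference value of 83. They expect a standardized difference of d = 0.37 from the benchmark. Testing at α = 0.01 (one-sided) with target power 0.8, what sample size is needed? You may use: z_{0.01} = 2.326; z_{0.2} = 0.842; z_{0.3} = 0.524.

n = 74

For a one-sample test: n = ((z_{α} + z_β) / d)².
z_{α} + z_β = 2.326 + 0.842 = 3.168.
n = (3.168 / 0.37)² = 8.562² = 73.31.
Round up.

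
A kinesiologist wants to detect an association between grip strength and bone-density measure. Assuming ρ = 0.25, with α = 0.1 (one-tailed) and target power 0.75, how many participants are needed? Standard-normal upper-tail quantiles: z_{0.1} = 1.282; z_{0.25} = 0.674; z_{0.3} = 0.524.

n = 62

Fisher's z: C = ½·ln((1+r)/(1−r)) = ½·ln(1.6667) = 0.2554.
n = ((z_{α} + z_β)/C)² + 3.
(1.282 + 0.674) / 0.2554 = 1.956 / 0.2554 = 7.659.
n = 7.659² + 3 = 58.65 + 3 = 61.7.
Round up.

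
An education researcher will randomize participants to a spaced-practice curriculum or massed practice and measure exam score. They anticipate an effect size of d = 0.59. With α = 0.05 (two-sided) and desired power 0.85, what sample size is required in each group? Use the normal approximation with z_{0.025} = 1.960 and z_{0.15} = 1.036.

For two independent groups with equal n: n = 2·((z_{α/2} + z_β) / d)².
z_{α/2} + z_β = 1.960 + 1.036 = 2.996.
n = 2 × (2.996 / 0.59)² = 2 × 5.078² = 2 × 25.79 = 51.6.
Round up to the next whole participant.

n = 52 per group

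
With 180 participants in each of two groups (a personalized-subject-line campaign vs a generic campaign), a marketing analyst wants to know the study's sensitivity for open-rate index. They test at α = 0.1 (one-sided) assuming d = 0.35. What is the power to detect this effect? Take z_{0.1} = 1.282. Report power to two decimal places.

power ≈ 0.98

For two equal groups, power = Φ(d·√(n/2) − z_{α}).
d·√(n/2) = 0.35 × √(180/2) = 0.35 × 9.487 = 3.320.
z_β = 3.320 − 1.282 = 2.038.
Power = Φ(2.038) = 0.979.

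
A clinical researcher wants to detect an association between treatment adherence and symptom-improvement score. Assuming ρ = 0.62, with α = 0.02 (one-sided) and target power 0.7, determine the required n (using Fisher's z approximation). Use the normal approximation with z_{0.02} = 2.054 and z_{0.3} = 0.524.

n = 16

Fisher's z: C = ½·ln((1+r)/(1−r)) = ½·ln(4.2632) = 0.7250.
n = ((z_{α} + z_β)/C)² + 3.
(2.054 + 0.524) / 0.7250 = 2.578 / 0.7250 = 3.556.
n = 3.556² + 3 = 12.64 + 3 = 15.6.
Round up.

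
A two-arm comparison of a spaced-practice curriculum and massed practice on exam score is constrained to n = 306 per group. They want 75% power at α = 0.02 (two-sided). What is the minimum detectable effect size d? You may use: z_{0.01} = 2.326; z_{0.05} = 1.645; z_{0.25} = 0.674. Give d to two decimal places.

d_min ≈ 0.24

For two independent groups of n = 306 each: d_min = (z_{α/2} + z_β)·√(2/n).
z-sum = 2.326 + 0.674 = 3.000.
d_min = 3.000 × √(2/306) = 3.000 × 0.0808 = 0.243.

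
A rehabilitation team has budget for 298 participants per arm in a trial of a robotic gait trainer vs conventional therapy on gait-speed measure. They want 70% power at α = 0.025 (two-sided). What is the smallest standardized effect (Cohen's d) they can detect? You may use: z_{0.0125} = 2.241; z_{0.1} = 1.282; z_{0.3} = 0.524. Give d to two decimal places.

d_min ≈ 0.23

For two independent groups of n = 298 each: d_min = (z_{α/2} + z_β)·√(2/n).
z-sum = 2.241 + 0.524 = 2.765.
d_min = 2.765 × √(2/298) = 2.765 × 0.0819 = 0.227.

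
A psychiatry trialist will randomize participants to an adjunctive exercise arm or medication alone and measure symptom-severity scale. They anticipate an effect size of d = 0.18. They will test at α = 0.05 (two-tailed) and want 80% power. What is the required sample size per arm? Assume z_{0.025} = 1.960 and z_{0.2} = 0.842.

n = 485 per group

For two independent groups with equal n: n = 2·((z_{α/2} + z_β) / d)².
z_{α/2} + z_β = 1.960 + 0.842 = 2.802.
n = 2 × (2.802 / 0.18)² = 2 × 15.567² = 2 × 242.32 = 484.6.
Round up to the next whole participant.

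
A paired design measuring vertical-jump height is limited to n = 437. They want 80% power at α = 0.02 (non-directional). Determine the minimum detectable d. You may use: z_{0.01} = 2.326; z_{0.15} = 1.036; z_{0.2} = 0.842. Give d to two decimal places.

For a single sample (or paired design) of n = 437: d_min = (z_{α/2} + z_β)/√n.
z-sum = 2.326 + 0.842 = 3.168.
d_min = 3.168 / √437 = 3.168 / 20.905 = 0.152.

d_min ≈ 0.15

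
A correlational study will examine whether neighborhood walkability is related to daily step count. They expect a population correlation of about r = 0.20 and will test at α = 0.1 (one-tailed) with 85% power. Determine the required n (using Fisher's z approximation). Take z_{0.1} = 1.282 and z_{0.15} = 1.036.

n = 134

Fisher's z: C = ½·ln((1+r)/(1−r)) = ½·ln(1.5000) = 0.2027.
n = ((z_{α} + z_β)/C)² + 3.
(1.282 + 1.036) / 0.2027 = 2.318 / 0.2027 = 11.436.
n = 11.436² + 3 = 130.77 + 3 = 133.8.
Round up.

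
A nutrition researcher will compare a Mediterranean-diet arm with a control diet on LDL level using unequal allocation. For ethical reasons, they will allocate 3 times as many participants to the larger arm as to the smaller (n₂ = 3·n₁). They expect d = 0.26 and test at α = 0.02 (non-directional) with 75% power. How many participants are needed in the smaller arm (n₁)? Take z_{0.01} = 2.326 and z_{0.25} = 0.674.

With allocation ratio k = n₂/n₁ = 3, Var(x̄₁−x̄₂) = σ²(1/n₁ + 1/(k·n₁)) = σ²·(k+1)/(k·n₁).
So n₁ = (1 + 1/k)·((z_{α/2} + z_β)/d)² = 1.333 × (3.000/0.26)².
n₁ = 1.333 × 133.14 = 177.5.
Round up: n₁ = 178, giving n₂ = 3 × 178 = 534.

n₁ = 178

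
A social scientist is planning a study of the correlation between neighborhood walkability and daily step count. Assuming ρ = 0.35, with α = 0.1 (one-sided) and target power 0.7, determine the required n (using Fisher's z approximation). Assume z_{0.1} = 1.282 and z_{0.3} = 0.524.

n = 28

Fisher's z: C = ½·ln((1+r)/(1−r)) = ½·ln(2.0769) = 0.3654.
n = ((z_{α} + z_β)/C)² + 3.
(1.282 + 0.524) / 0.3654 = 1.806 / 0.3654 = 4.943.
n = 4.943² + 3 = 24.43 + 3 = 27.4.
Round up.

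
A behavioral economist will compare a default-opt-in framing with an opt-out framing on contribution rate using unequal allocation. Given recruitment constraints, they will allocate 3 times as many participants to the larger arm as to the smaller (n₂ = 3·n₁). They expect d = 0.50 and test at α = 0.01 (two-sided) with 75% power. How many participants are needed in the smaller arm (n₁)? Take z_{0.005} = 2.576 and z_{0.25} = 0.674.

With allocation ratio k = n₂/n₁ = 3, Var(x̄₁−x̄₂) = σ²(1/n₁ + 1/(k·n₁)) = σ²·(k+1)/(k·n₁).
So n₁ = (1 + 1/k)·((z_{α/2} + z_β)/d)² = 1.333 × (3.250/0.50)².
n₁ = 1.333 × 42.25 = 56.3.
Round up: n₁ = 57, giving n₂ = 3 × 57 = 171.

n₁ = 57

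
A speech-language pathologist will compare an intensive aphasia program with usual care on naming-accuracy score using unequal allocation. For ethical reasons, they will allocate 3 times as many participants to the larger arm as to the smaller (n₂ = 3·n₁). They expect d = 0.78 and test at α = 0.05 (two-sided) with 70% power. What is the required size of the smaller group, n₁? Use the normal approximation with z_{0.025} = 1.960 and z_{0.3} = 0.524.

With allocation ratio k = n₂/n₁ = 3, Var(x̄₁−x̄₂) = σ²(1/n₁ + 1/(k·n₁)) = σ²·(k+1)/(k·n₁).
So n₁ = (1 + 1/k)·((z_{α/2} + z_β)/d)² = 1.333 × (2.484/0.78)².
n₁ = 1.333 × 10.14 = 13.5.
Round up: n₁ = 14, giving n₂ = 3 × 14 = 42.

n₁ = 14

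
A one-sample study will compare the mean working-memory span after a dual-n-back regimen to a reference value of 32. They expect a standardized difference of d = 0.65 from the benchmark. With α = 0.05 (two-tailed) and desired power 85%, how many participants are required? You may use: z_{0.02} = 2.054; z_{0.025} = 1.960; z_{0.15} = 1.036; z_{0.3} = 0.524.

For a one-sample test: n = ((z_{α/2} + z_β) / d)².
z_{α/2} + z_β = 1.960 + 1.036 = 2.996.
n = (2.996 / 0.65)² = 4.609² = 21.25.
Round up.

n = 22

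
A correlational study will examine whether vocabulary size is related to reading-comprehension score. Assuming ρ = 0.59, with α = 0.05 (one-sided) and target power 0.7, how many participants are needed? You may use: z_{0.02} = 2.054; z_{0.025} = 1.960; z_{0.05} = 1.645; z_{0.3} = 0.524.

n = 14

Fisher's z: C = ½·ln((1+r)/(1−r)) = ½·ln(3.8780) = 0.6777.
n = ((z_{α} + z_β)/C)² + 3.
(1.645 + 0.524) / 0.6777 = 2.169 / 0.6777 = 3.201.
n = 3.201² + 3 = 10.24 + 3 = 13.2.
Round up.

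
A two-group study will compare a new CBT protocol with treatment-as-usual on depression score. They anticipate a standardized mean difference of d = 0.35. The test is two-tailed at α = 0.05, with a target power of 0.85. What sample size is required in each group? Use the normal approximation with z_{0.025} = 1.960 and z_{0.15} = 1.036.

n = 147 per group

For two independent groups with equal n: n = 2·((z_{α/2} + z_β) / d)².
z_{α/2} + z_β = 1.960 + 1.036 = 2.996.
n = 2 × (2.996 / 0.35)² = 2 × 8.560² = 2 × 73.27 = 146.5.
Round up to the next whole participant.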